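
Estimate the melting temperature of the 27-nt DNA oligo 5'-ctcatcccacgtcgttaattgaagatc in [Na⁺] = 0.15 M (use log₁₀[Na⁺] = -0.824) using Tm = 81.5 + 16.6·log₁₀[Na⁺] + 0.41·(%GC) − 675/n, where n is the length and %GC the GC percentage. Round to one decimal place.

61.0°C

Length n = 27. Base counts: G=4, A=7, C=8, T=8
G+C = 12, so %GC = 12/27 × 100 = 44.444%
Salt term: 16.6 × (-0.824) = -13.678
GC term: 0.41 × 44.444 = 18.222; length term: −675/27 = −25
Tm = 81.5 + (-13.678) + 18.222 − 25 = 61.044 → 61.0°C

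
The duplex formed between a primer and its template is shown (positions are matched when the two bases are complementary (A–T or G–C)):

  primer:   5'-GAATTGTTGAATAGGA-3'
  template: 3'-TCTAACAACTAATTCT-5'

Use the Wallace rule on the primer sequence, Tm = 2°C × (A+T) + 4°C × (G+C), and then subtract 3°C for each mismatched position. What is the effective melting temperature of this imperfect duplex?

Primer base counts: A=6, T=5, G=5, C=0 → A+T=11, G+C=5
Perfect-match Tm = 2(11) + 4(5) = 22 + 20 = 42°C
Mismatches (positions where the bases are not complementary): 4 (at positions 1, 2, 11, 14)
Effective Tm = 42 − 4×3 = 42 − 12 = 30°C

30°C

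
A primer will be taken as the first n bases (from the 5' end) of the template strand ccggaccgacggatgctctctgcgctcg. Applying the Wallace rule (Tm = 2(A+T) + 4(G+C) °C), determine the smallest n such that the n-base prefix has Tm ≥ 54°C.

n = 16

First 15 bases: CCGGACCGACGGATG → Tm = 52°C (< 54°C)
First 16 bases: CCGGACCGACGGATGC → Tm = 56°C (≥ 54°C)
Since every base adds ≥2°C, Tm only increases with n, so the threshold is first crossed at n = 16.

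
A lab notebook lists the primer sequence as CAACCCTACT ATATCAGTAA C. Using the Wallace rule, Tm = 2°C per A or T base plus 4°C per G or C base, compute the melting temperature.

58°C

Scanning the sequence gives T=5, G=1, A=8, C=7.
So N_AT = 13 and N_GC = 8.
Tm = 2(13) + 4(8) = 26 + 32 = 58°C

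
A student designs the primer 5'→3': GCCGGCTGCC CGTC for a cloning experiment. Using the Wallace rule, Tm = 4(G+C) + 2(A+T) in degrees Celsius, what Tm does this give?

52°C

Scanning the sequence gives T=2, G=5, C=7, A=0.
So N_AT = 2 and N_GC = 12.
Tm = 2×2 + 4×12 = 52°C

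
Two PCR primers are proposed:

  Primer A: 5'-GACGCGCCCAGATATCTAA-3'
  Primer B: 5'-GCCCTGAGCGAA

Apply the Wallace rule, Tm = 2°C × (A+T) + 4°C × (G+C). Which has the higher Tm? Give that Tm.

Primer A: A+T=9, G+C=10 → Tm = 2(9)+4(10) = 58°C
Primer B: A+T=4, G+C=8 → Tm = 2(4)+4(8) = 40°C
58°C vs 40°C → primer A is higher.

Primer A, 58°C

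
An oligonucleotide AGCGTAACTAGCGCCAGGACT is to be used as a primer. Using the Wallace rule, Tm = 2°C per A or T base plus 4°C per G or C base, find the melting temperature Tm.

Scanning the sequence gives A=6, C=6, T=3, G=6.
So N_AT = 9 and N_GC = 12.
Tm = 2×9 + 4×12 = 66°C

66°C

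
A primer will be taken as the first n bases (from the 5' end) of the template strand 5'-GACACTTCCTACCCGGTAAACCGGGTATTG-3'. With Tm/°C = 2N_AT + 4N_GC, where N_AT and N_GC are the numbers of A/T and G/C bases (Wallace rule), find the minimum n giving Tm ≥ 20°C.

First 6 bases: GACACT → Tm = 18°C (< 20°C)
First 7 bases: GACACTT → Tm = 20°C (≥ 20°C)
Since every base adds ≥2°C, Tm only increases with n, so the threshold is first crossed at n = 7.

n = 7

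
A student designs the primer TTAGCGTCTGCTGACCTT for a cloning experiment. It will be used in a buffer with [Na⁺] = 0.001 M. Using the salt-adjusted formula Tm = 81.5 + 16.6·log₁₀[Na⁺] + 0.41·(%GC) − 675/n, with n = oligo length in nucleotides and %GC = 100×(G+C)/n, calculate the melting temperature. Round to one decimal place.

14.7°C

Length n = 18. Base counts: A=2, G=4, T=7, C=5
G+C = 9, so %GC = 9/18 × 100 = 50%
Salt term: 16.6 × (-3) = -49.8
GC term: 0.41 × 50 = 20.5; length term: −675/18 = −37.5
Tm = 81.5 + (-49.8) + 20.5 − 37.5 = 14.7 → 14.7°C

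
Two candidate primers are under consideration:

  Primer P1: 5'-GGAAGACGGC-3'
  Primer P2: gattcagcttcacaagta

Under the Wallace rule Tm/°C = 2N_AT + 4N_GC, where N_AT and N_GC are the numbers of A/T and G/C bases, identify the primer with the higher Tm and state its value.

Primer P1: A+T=3, G+C=7 → Tm = 2(3)+4(7) = 34°C
Primer P2: A+T=11, G+C=7 → Tm = 2(11)+4(7) = 50°C
34°C vs 50°C → primer P2 is higher.

Primer P2, 50°C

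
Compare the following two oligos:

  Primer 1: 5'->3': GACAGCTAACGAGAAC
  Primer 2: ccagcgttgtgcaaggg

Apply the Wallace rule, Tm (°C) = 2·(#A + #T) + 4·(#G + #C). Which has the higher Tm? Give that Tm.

Primer 1: A+T=8, G+C=8 → Tm = 2(8)+4(8) = 48°C
Primer 2: A+T=6, G+C=11 → Tm = 2(6)+4(11) = 56°C
48°C vs 56°C → primer 2 is higher.

Primer 2, 56°C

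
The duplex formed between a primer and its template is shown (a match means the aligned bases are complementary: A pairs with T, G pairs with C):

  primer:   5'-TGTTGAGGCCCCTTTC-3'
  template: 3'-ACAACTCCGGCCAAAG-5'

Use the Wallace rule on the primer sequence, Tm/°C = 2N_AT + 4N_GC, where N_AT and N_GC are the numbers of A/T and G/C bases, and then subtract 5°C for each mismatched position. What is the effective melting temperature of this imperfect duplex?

40°C

Primer base counts: A=1, T=6, G=4, C=5 → A+T=7, G+C=9
Perfect-match Tm = 2(7) + 4(9) = 14 + 36 = 50°C
Mismatches (positions where the bases are not complementary): 2 (at positions 11, 12)
Effective Tm = 50 − 2×5 = 50 − 10 = 40°C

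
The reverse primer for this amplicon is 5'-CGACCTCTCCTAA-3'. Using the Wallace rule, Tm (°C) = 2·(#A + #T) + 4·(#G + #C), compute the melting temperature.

Counting bases: G=1, C=6, T=3, A=3
A+T = 6, G+C = 7
Tm = 2(6) + 4(7) = 12 + 28 = 40°C

40°C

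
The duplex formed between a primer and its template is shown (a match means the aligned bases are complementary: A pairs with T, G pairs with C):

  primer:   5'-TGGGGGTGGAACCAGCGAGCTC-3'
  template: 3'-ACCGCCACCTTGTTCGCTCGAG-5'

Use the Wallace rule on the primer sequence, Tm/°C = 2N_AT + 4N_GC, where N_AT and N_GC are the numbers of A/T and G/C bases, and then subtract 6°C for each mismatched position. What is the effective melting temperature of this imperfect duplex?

62°C

Primer base counts: A=4, T=3, G=10, C=5 → A+T=7, G+C=15
Perfect-match Tm = 2(7) + 4(15) = 14 + 60 = 74°C
Mismatches (positions where the bases are not complementary): 2 (at positions 4, 13)
Effective Tm = 74 − 2×6 = 74 − 12 = 62°C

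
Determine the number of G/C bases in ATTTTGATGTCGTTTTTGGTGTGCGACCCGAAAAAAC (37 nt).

15

Counting bases: T=13, C=6, A=9, G=9
Total G or C: 9 + 6 = 15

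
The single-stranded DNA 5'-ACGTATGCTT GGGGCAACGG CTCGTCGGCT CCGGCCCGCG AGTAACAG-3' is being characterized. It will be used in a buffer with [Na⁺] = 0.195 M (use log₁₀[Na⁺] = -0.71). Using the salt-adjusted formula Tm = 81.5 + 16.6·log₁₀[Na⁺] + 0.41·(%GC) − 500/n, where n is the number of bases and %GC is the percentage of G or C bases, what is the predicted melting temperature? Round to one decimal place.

Length n = 48. C=15, G=17, T=8, A=8
G+C = 32, so %GC = 32/48 × 100 = 66.667%
Salt term: 16.6 × (-0.71) = -11.786
GC term: 0.41 × 66.667 = 27.333; length term: −500/48 = −10.417
Tm = 81.5 + (-11.786) + 27.333 − 10.417 = 86.63 → 86.6°C

86.6°C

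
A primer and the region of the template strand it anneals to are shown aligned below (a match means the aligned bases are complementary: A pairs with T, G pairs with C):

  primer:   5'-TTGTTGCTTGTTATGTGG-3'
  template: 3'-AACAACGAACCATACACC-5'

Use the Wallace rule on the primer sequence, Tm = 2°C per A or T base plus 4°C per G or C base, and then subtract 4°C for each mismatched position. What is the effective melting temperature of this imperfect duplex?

Primer base counts: A=1, T=10, G=6, C=1 → A+T=11, G+C=7
Perfect-match Tm = 2(11) + 4(7) = 22 + 28 = 50°C
Mismatches (positions where the bases are not complementary): 1 (at position 11)
Effective Tm = 50 − 1×4 = 50 − 4 = 46°C

46°C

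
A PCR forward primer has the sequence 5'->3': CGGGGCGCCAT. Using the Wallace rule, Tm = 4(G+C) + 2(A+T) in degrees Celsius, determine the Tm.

40°C

Base counts: G=5, T=1, A=1, C=4
A+T = 2, G+C = 9
Tm = 2×2 + 4×9 = 40°C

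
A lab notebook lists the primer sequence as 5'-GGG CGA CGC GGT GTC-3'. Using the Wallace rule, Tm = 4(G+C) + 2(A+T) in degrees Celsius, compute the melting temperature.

54°C

T=2, G=8, C=4, A=1
AT pairs contribute 3, GC pairs contribute 12.
Tm = 4·12 + 2·3 = 48 + 6 = 54°C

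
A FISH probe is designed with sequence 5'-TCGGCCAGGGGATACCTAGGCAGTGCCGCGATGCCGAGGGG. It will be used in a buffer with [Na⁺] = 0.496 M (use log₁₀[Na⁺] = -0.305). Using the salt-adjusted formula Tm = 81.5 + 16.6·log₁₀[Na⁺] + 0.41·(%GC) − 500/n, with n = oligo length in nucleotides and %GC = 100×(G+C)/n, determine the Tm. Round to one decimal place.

Length n = 41. Scanning the sequence gives G=18, C=11, T=5, A=7.
G+C = 29, so %GC = 29/41 × 100 = 70.732%
Salt term: 16.6 × (-0.305) = -5.063
GC term: 0.41 × 70.732 = 29; length term: −500/41 = −12.195
Tm = 81.5 + (-5.063) + 29 − 12.195 = 93.242 → 93.2°C

93.2°C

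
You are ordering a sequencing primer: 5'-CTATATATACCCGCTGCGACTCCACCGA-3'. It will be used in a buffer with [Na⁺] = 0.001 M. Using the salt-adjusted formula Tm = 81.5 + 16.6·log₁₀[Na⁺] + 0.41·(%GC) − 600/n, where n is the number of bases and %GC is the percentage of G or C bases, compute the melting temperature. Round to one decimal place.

32.2°C

Length n = 28. Base counts: A=7, G=4, T=6, C=11
G+C = 15, so %GC = 15/28 × 100 = 53.571%
Salt term: 16.6 × (-3) = -49.8
GC term: 0.41 × 53.571 = 21.964; length term: −600/28 = −21.429
Tm = 81.5 + (-49.8) + 21.964 − 21.429 = 32.235 → 32.2°C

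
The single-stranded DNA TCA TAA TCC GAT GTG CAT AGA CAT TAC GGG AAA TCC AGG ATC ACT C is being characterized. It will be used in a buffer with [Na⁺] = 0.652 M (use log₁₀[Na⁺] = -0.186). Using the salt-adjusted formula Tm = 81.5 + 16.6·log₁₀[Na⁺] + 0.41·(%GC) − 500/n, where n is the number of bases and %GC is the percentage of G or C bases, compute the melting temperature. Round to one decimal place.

85.4°C

Length n = 46. Scanning the sequence gives G=9, T=11, A=15, C=11.
G+C = 20, so %GC = 20/46 × 100 = 43.478%
Salt term: 16.6 × (-0.186) = -3.088
GC term: 0.41 × 43.478 = 17.826; length term: −500/46 = −10.87
Tm = 81.5 + (-3.088) + 17.826 − 10.87 = 85.368 → 85.4°C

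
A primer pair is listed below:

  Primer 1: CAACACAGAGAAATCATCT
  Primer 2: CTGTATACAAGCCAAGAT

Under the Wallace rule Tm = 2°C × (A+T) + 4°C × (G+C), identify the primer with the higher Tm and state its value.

Primer 1, 52°C

Primer 1: A+T=12, G+C=7 → Tm = 2(12)+4(7) = 52°C
Primer 2: A+T=11, G+C=7 → Tm = 2(11)+4(7) = 50°C
52°C vs 50°C → primer 1 is higher.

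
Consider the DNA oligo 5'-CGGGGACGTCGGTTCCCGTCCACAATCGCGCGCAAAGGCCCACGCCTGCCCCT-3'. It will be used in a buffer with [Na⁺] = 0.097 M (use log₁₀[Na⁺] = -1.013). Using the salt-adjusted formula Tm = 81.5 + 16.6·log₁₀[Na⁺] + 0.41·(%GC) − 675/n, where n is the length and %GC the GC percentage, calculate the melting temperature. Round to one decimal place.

81.3°C

Length n = 53. C=23, T=7, A=8, G=15
G+C = 38, so %GC = 38/53 × 100 = 71.698%
Salt term: 16.6 × (-1.013) = -16.816
GC term: 0.41 × 71.698 = 29.396; length term: −675/53 = −12.736
Tm = 81.5 + (-16.816) + 29.396 − 12.736 = 81.344 → 81.3°C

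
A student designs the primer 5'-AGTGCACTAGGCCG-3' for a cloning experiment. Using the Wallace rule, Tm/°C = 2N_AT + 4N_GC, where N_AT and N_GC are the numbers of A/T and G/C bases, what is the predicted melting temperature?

Counting bases: A=3, T=2, G=5, C=4
AT pairs contribute 5, GC pairs contribute 9.
Tm = 4·9 + 2·5 = 36 + 10 = 46°C

46°C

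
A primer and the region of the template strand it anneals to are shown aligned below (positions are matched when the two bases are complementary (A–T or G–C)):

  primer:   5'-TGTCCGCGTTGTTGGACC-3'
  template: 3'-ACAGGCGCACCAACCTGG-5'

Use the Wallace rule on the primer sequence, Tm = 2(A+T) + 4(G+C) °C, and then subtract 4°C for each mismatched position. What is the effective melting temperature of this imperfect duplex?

54°C

Primer base counts: A=1, T=6, G=6, C=5 → A+T=7, G+C=11
Perfect-match Tm = 2(7) + 4(11) = 14 + 44 = 58°C
Mismatches (positions where the bases are not complementary): 1 (at position 10)
Effective Tm = 58 − 1×4 = 58 − 4 = 54°C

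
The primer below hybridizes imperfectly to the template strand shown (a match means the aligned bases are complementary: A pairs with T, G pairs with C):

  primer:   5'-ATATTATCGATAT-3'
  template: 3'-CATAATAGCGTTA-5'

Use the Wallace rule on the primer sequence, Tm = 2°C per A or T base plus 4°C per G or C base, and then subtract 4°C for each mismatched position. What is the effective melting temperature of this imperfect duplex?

Primer base counts: A=5, T=6, G=1, C=1 → A+T=11, G+C=2
Perfect-match Tm = 2(11) + 4(2) = 22 + 8 = 30°C
Mismatches (positions where the bases are not complementary): 3 (at positions 1, 10, 11)
Effective Tm = 30 − 3×4 = 30 − 12 = 18°C

18°C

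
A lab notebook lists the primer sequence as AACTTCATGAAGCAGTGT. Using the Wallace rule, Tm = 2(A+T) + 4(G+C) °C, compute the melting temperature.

Scanning the sequence gives A=6, G=4, C=3, T=5.
A+T = 11, G+C = 7
Tm = 4·7 + 2·11 = 28 + 22 = 50°C

50°C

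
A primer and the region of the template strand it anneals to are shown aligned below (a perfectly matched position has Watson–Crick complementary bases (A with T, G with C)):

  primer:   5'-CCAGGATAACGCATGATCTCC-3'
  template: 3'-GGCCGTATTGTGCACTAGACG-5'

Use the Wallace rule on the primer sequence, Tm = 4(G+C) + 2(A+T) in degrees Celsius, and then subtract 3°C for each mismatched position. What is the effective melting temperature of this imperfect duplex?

49°C

Primer base counts: A=6, T=4, G=4, C=7 → A+T=10, G+C=11
Perfect-match Tm = 2(10) + 4(11) = 20 + 44 = 64°C
Mismatches (positions where the bases are not complementary): 5 (at positions 3, 5, 11, 13, 20)
Effective Tm = 64 − 5×3 = 64 − 15 = 49°C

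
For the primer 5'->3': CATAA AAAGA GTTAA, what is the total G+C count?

A=9, G=2, T=3, C=1
Total G or C: 2 + 1 = 3

3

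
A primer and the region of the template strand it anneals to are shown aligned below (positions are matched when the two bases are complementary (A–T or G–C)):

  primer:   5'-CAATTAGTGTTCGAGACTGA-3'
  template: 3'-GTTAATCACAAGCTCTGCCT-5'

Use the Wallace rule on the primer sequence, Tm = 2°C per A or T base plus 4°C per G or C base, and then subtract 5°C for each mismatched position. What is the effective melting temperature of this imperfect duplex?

51°C

Primer base counts: A=6, T=6, G=5, C=3 → A+T=12, G+C=8
Perfect-match Tm = 2(12) + 4(8) = 24 + 32 = 56°C
Mismatches (positions where the bases are not complementary): 1 (at position 18)
Effective Tm = 56 − 1×5 = 56 − 5 = 51°C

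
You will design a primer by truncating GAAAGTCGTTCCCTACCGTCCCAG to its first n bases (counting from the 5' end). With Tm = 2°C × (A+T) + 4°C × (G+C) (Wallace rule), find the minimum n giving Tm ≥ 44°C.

First 14 bases: GAAAGTCGTTCCCT → Tm = 42°C (< 44°C)
First 15 bases: GAAAGTCGTTCCCTA → Tm = 44°C (≥ 44°C)
Since every base adds ≥2°C, Tm only increases with n, so the threshold is first crossed at n = 15.

n = 15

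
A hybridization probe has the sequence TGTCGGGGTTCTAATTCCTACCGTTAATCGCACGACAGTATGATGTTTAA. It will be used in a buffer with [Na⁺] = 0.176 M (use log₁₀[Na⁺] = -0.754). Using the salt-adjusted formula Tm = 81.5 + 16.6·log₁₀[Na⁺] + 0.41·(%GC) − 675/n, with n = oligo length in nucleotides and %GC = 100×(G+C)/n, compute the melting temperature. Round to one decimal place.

72.7°C

Length n = 50. Counting bases: A=12, T=17, G=11, C=10
G+C = 21, so %GC = 21/50 × 100 = 42%
Salt term: 16.6 × (-0.754) = -12.516
GC term: 0.41 × 42 = 17.22; length term: −675/50 = −13.5
Tm = 81.5 + (-12.516) + 17.22 − 13.5 = 72.704 → 72.7°C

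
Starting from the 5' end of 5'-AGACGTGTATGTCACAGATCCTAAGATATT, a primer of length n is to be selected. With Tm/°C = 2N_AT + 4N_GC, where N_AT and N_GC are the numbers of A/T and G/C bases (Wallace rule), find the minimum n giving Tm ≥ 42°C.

First 14 bases: AGACGTGTATGTCA → Tm = 40°C (< 42°C)
First 15 bases: AGACGTGTATGTCAC → Tm = 44°C (≥ 42°C)
Since every base adds ≥2°C, Tm only increases with n, so the threshold is first crossed at n = 15.

n = 15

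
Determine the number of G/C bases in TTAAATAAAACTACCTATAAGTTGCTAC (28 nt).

7

Counting bases: T=9, G=2, C=5, A=12
Total G or C: 2 + 5 = 7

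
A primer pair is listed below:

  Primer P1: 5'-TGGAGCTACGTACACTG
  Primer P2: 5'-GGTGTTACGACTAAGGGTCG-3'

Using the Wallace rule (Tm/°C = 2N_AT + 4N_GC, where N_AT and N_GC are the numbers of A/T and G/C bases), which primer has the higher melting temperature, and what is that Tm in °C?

Primer P2, 62°C

Primer P1: A+T=8, G+C=9 → Tm = 2(8)+4(9) = 52°C
Primer P2: A+T=9, G+C=11 → Tm = 2(9)+4(11) = 62°C
52°C vs 62°C → primer P2 is higher.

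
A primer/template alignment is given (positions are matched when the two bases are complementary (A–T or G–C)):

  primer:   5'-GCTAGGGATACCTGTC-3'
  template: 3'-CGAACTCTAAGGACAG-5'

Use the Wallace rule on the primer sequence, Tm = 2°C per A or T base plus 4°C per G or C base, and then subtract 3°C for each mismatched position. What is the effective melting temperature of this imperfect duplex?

41°C

Primer base counts: A=3, T=4, G=5, C=4 → A+T=7, G+C=9
Perfect-match Tm = 2(7) + 4(9) = 14 + 36 = 50°C
Mismatches (positions where the bases are not complementary): 3 (at positions 4, 6, 10)
Effective Tm = 50 − 3×3 = 50 − 9 = 41°C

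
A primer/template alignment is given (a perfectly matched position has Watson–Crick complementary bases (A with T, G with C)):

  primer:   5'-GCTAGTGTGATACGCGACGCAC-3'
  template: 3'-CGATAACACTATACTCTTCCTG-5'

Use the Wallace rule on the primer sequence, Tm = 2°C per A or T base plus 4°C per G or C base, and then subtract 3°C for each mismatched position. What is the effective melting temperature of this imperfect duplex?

Primer base counts: A=5, T=4, G=7, C=6 → A+T=9, G+C=13
Perfect-match Tm = 2(9) + 4(13) = 18 + 52 = 70°C
Mismatches (positions where the bases are not complementary): 5 (at positions 5, 13, 15, 18, 20)
Effective Tm = 70 − 5×3 = 70 − 15 = 55°C

55°C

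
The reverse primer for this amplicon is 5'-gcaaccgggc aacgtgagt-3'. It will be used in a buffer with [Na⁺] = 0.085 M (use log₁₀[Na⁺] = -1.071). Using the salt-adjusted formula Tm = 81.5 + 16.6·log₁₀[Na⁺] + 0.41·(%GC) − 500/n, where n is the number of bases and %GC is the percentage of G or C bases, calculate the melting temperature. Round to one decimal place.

Length n = 19. Base counts: T=2, C=5, A=5, G=7
G+C = 12, so %GC = 12/19 × 100 = 63.158%
Salt term: 16.6 × (-1.071) = -17.779
GC term: 0.41 × 63.158 = 25.895; length term: −500/19 = −26.316
Tm = 81.5 + (-17.779) + 25.895 − 26.316 = 63.3 → 63.3°C

63.3°C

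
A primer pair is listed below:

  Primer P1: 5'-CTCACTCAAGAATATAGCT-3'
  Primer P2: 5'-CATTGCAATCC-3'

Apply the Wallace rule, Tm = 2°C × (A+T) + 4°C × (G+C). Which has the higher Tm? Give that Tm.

Primer P1, 52°C

Primer P1: A+T=12, G+C=7 → Tm = 2(12)+4(7) = 52°C
Primer P2: A+T=6, G+C=5 → Tm = 2(6)+4(5) = 32°C
52°C vs 32°C → primer P1 is higher.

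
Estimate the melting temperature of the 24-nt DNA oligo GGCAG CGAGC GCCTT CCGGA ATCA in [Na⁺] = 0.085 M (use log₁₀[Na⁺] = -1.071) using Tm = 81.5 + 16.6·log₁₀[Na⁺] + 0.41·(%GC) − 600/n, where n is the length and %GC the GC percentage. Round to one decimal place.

Length n = 24. Base counts: T=3, C=8, A=5, G=8
G+C = 16, so %GC = 16/24 × 100 = 66.667%
Salt term: 16.6 × (-1.071) = -17.779
GC term: 0.41 × 66.667 = 27.333; length term: −600/24 = −25
Tm = 81.5 + (-17.779) + 27.333 − 25 = 66.054 → 66.1°C

66.1°C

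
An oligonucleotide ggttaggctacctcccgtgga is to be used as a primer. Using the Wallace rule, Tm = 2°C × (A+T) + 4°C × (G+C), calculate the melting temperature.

Base counts: T=5, C=6, G=7, A=3
A+T = 8, G+C = 13
Tm = 2(8) + 4(13) = 16 + 52 = 68°C

68°C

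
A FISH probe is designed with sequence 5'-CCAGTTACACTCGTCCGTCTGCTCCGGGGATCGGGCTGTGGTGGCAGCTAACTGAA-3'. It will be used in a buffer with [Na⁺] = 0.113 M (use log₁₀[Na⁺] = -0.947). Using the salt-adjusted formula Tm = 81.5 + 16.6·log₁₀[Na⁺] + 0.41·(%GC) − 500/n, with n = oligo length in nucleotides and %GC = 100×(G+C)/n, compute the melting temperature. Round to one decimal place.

81.7°C

Length n = 56. Base counts: A=9, T=13, G=18, C=16
G+C = 34, so %GC = 34/56 × 100 = 60.714%
Salt term: 16.6 × (-0.947) = -15.72
GC term: 0.41 × 60.714 = 24.893; length term: −500/56 = −8.929
Tm = 81.5 + (-15.72) + 24.893 − 8.929 = 81.744 → 81.7°C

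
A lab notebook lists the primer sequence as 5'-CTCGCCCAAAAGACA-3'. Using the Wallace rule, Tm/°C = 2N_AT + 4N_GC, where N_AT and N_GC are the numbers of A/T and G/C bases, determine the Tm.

T=1, A=6, C=6, G=2
So N_AT = 7 and N_GC = 8.
Tm = 4·8 + 2·7 = 32 + 14 = 46°C

46°C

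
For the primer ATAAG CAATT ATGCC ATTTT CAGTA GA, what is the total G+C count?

Counting bases: A=10, C=4, T=9, G=4
G+C = 4 + 4 = 8

8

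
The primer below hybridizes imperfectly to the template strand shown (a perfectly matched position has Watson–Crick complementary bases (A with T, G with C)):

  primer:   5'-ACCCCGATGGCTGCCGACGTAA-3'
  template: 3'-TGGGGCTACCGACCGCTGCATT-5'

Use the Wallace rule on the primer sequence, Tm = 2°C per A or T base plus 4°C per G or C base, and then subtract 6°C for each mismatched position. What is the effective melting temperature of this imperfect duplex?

66°C

Primer base counts: A=5, T=3, G=6, C=8 → A+T=8, G+C=14
Perfect-match Tm = 2(8) + 4(14) = 16 + 56 = 72°C
Mismatches (positions where the bases are not complementary): 1 (at position 14)
Effective Tm = 72 − 1×6 = 72 − 6 = 66°C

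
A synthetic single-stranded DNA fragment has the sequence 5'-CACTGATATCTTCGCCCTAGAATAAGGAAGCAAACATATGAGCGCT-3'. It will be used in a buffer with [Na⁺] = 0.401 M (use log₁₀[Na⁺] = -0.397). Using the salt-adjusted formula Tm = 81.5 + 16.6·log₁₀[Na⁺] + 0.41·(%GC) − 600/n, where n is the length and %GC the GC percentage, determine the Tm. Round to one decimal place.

79.7°C

Length n = 46. Scanning the sequence gives T=10, C=11, G=9, A=16.
G+C = 20, so %GC = 20/46 × 100 = 43.478%
Salt term: 16.6 × (-0.397) = -6.59
GC term: 0.41 × 43.478 = 17.826; length term: −600/46 = −13.043
Tm = 81.5 + (-6.59) + 17.826 − 13.043 = 79.693 → 79.7°C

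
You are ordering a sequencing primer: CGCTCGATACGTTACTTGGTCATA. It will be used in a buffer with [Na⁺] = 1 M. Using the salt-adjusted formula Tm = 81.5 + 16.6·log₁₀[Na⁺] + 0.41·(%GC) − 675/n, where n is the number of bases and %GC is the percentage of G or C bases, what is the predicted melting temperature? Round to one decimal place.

72.2°C

Length n = 24. Base counts: G=5, A=5, C=6, T=8
G+C = 11, so %GC = 11/24 × 100 = 45.833%
Salt term: 16.6 × (0) = 0
GC term: 0.41 × 45.833 = 18.792; length term: −675/24 = −28.125
Tm = 81.5 + (0) + 18.792 − 28.125 = 72.167 → 72.2°C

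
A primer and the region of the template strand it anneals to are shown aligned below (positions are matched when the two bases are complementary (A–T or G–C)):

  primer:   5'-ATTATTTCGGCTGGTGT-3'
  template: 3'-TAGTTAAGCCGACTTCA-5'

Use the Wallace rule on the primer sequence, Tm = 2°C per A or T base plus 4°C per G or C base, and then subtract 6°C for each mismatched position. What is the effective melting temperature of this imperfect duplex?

Primer base counts: A=2, T=8, G=5, C=2 → A+T=10, G+C=7
Perfect-match Tm = 2(10) + 4(7) = 20 + 28 = 48°C
Mismatches (positions where the bases are not complementary): 4 (at positions 3, 5, 14, 15)
Effective Tm = 48 − 4×6 = 48 − 24 = 24°C

24°C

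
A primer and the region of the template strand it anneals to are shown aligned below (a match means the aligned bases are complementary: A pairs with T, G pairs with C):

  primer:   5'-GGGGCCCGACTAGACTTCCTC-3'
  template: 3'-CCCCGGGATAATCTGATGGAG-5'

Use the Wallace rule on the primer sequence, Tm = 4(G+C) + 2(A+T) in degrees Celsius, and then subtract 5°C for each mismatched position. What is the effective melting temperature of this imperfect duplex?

55°C

Primer base counts: A=3, T=4, G=6, C=8 → A+T=7, G+C=14
Perfect-match Tm = 2(7) + 4(14) = 14 + 56 = 70°C
Mismatches (positions where the bases are not complementary): 3 (at positions 8, 10, 17)
Effective Tm = 70 − 3×5 = 70 − 15 = 55°C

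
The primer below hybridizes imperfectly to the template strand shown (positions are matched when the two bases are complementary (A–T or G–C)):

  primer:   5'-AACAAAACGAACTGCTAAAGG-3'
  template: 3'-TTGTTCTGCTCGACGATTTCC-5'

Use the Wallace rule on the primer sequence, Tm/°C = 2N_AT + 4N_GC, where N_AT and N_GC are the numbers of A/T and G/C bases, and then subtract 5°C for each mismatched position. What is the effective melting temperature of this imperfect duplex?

Primer base counts: A=11, T=2, G=4, C=4 → A+T=13, G+C=8
Perfect-match Tm = 2(13) + 4(8) = 26 + 32 = 58°C
Mismatches (positions where the bases are not complementary): 2 (at positions 6, 11)
Effective Tm = 58 − 2×5 = 58 − 10 = 48°C

48°C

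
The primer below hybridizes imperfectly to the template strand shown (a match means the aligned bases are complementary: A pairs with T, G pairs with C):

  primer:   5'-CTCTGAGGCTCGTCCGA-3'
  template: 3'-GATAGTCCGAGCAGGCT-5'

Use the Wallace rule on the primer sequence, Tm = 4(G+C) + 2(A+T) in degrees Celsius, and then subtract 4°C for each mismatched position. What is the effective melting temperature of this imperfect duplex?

Primer base counts: A=2, T=4, G=5, C=6 → A+T=6, G+C=11
Perfect-match Tm = 2(6) + 4(11) = 12 + 44 = 56°C
Mismatches (positions where the bases are not complementary): 2 (at positions 3, 5)
Effective Tm = 56 − 2×4 = 56 − 8 = 48°C

48°C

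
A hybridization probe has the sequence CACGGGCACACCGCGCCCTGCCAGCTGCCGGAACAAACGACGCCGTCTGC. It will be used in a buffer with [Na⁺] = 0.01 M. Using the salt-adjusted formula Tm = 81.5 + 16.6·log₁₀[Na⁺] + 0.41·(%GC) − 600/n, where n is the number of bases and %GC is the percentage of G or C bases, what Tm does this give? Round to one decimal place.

65.8°C

Length n = 50. G=14, T=4, A=10, C=22
G+C = 36, so %GC = 36/50 × 100 = 72%
Salt term: 16.6 × (-2) = -33.2
GC term: 0.41 × 72 = 29.52; length term: −600/50 = −12
Tm = 81.5 + (-33.2) + 29.52 − 12 = 65.82 → 65.8°C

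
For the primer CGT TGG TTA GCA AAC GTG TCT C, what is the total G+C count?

Base counts: G=6, T=7, A=4, C=5
Total G or C: 6 + 5 = 11

11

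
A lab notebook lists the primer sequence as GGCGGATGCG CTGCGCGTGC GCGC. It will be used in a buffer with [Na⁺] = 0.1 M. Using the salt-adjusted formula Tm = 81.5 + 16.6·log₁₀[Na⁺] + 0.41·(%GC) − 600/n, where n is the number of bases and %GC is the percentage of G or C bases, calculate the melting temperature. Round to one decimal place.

Length n = 24. Base counts: C=8, T=3, A=1, G=12
G+C = 20, so %GC = 20/24 × 100 = 83.333%
Salt term: 16.6 × (-1) = -16.6
GC term: 0.41 × 83.333 = 34.167; length term: −600/24 = −25
Tm = 81.5 + (-16.6) + 34.167 − 25 = 74.067 → 74.1°C

74.1°C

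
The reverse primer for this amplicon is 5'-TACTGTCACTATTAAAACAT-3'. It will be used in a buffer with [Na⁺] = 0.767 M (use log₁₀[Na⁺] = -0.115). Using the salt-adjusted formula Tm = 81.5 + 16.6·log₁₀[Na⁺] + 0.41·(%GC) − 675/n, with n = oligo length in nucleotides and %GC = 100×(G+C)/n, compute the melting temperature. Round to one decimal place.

Length n = 20. T=7, C=4, G=1, A=8
G+C = 5, so %GC = 5/20 × 100 = 25%
Salt term: 16.6 × (-0.115) = -1.909
GC term: 0.41 × 25 = 10.25; length term: −675/20 = −33.75
Tm = 81.5 + (-1.909) + 10.25 − 33.75 = 56.091 → 56.1°C

56.1°C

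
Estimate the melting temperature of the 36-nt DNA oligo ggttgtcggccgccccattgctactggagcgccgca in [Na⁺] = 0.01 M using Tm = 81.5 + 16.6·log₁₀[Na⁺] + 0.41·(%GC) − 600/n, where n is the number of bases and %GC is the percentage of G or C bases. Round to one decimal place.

Length n = 36. Base counts: A=4, T=7, C=13, G=12
G+C = 25, so %GC = 25/36 × 100 = 69.444%
Salt term: 16.6 × (-2) = -33.2
GC term: 0.41 × 69.444 = 28.472; length term: −600/36 = −16.667
Tm = 81.5 + (-33.2) + 28.472 − 16.667 = 60.105 → 60.1°C

60.1°C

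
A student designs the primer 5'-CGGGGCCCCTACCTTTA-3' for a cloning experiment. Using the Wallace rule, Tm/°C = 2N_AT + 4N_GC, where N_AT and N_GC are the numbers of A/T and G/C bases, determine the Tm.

56°C

Base counts: T=4, C=7, A=2, G=4
So N_AT = 6 and N_GC = 11.
Tm = 2×6 + 4×11 = 56°C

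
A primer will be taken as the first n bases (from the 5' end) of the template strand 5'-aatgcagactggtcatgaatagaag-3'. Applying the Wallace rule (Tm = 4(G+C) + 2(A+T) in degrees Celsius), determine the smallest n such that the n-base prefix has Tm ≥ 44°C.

n = 15

First 14 bases: AATGCAGACTGGTC → Tm = 42°C (< 44°C)
First 15 bases: AATGCAGACTGGTCA → Tm = 44°C (≥ 44°C)
Each additional base adds 2°C (A/T) or 4°C (G/C), so Tm is non-decreasing in n; n = 15 is the first length to reach 44°C.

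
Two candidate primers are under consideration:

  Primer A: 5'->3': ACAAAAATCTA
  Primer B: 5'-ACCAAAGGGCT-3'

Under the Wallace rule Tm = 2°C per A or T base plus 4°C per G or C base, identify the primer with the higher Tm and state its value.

Primer B, 34°C

Primer A: A+T=9, G+C=2 → Tm = 2(9)+4(2) = 26°C
Primer B: A+T=5, G+C=6 → Tm = 2(5)+4(6) = 34°C
26°C vs 34°C → primer B is higher.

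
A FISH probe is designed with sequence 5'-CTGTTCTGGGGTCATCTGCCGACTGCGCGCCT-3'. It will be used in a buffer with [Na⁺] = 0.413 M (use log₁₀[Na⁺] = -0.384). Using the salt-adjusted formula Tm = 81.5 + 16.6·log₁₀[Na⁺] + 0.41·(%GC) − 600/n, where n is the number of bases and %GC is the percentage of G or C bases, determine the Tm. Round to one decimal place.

83.3°C

Length n = 32. Scanning the sequence gives C=11, G=10, T=9, A=2.
G+C = 21, so %GC = 21/32 × 100 = 65.625%
Salt term: 16.6 × (-0.384) = -6.374
GC term: 0.41 × 65.625 = 26.906; length term: −600/32 = −18.75
Tm = 81.5 + (-6.374) + 26.906 − 18.75 = 83.282 → 83.3°C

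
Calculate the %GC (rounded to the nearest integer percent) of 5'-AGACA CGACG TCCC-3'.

Counting bases: A=4, G=3, C=6, T=1
G+C = 3 + 6 = 9 out of 14 bases
%GC = 9/14 × 100 = 64.29% ≈ 64%

64%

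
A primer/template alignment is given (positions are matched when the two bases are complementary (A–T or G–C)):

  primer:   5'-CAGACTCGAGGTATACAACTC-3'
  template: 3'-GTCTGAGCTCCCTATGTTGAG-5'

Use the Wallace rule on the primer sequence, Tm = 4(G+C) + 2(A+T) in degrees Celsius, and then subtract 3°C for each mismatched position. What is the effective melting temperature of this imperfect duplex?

Primer base counts: A=7, T=4, G=4, C=6 → A+T=11, G+C=10
Perfect-match Tm = 2(11) + 4(10) = 22 + 40 = 62°C
Mismatches (positions where the bases are not complementary): 1 (at position 12)
Effective Tm = 62 − 1×3 = 62 − 3 = 59°C

59°C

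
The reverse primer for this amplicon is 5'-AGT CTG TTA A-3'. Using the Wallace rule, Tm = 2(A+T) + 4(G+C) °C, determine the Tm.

26°C

Scanning the sequence gives T=4, G=2, C=1, A=3.
So N_AT = 7 and N_GC = 3.
Tm = 2×7 + 4×3 = 26°C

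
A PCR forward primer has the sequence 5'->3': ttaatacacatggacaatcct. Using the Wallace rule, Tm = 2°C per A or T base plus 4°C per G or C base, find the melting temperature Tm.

G=2, A=8, C=5, T=6
So N_AT = 14 and N_GC = 7.
Tm = 2(14) + 4(7) = 28 + 28 = 56°C

56°C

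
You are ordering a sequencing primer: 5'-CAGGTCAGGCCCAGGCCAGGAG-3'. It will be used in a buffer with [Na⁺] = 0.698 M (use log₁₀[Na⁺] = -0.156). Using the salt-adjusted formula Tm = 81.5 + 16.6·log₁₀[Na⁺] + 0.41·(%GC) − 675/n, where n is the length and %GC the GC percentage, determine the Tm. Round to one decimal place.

78.0°C

Length n = 22. A=5, G=9, C=7, T=1
G+C = 16, so %GC = 16/22 × 100 = 72.727%
Salt term: 16.6 × (-0.156) = -2.59
GC term: 0.41 × 72.727 = 29.818; length term: −675/22 = −30.682
Tm = 81.5 + (-2.59) + 29.818 − 30.682 = 78.046 → 78.0°C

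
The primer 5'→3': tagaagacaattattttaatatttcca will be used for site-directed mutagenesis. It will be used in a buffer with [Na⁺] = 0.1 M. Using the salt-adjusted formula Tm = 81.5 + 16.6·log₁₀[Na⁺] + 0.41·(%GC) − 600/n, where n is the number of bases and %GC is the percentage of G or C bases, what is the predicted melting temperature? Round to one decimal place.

50.3°C

Length n = 27. Base counts: G=2, C=3, T=11, A=11
G+C = 5, so %GC = 5/27 × 100 = 18.519%
Salt term: 16.6 × (-1) = -16.6
GC term: 0.41 × 18.519 = 7.593; length term: −600/27 = −22.222
Tm = 81.5 + (-16.6) + 7.593 − 22.222 = 50.271 → 50.3°C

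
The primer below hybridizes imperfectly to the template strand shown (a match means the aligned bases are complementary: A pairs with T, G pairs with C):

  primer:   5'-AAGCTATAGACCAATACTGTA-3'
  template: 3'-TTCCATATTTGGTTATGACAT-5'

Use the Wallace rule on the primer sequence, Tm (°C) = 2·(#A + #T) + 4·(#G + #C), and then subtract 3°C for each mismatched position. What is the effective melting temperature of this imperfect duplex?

Primer base counts: A=9, T=5, G=3, C=4 → A+T=14, G+C=7
Perfect-match Tm = 2(14) + 4(7) = 28 + 28 = 56°C
Mismatches (positions where the bases are not complementary): 2 (at positions 4, 9)
Effective Tm = 56 − 2×3 = 56 − 6 = 50°C

50°C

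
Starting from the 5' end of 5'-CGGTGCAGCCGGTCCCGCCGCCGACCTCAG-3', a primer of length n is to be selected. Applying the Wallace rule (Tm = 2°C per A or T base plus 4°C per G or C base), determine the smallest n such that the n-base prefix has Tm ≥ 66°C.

n = 18

First 17 bases: CGGTGCAGCCGGTCCCG → Tm = 62°C (< 66°C)
First 18 bases: CGGTGCAGCCGGTCCCGC → Tm = 66°C (≥ 66°C)
Since every base adds ≥2°C, Tm only increases with n, so the threshold is first crossed at n = 18.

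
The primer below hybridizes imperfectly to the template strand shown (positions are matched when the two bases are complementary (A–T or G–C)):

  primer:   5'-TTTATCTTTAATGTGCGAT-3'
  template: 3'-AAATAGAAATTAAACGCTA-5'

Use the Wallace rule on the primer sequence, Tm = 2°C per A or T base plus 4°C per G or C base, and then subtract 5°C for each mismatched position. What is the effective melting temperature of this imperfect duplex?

Primer base counts: A=4, T=10, G=3, C=2 → A+T=14, G+C=5
Perfect-match Tm = 2(14) + 4(5) = 28 + 20 = 48°C
Mismatches (positions where the bases are not complementary): 1 (at position 13)
Effective Tm = 48 − 1×5 = 48 − 5 = 43°C

43°C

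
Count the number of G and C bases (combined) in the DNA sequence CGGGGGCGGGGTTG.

Scanning the sequence gives T=2, A=0, G=10, C=2.
Total G or C: 10 + 2 = 12

12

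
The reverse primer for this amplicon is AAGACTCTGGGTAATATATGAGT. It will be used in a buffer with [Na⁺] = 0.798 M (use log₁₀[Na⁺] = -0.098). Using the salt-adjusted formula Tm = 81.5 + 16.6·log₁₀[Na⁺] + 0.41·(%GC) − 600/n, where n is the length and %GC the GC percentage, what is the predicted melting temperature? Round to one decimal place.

Length n = 23. Scanning the sequence gives A=8, G=6, T=7, C=2.
G+C = 8, so %GC = 8/23 × 100 = 34.783%
Salt term: 16.6 × (-0.098) = -1.627
GC term: 0.41 × 34.783 = 14.261; length term: −600/23 = −26.087
Tm = 81.5 + (-1.627) + 14.261 − 26.087 = 68.047 → 68.0°C

68.0°C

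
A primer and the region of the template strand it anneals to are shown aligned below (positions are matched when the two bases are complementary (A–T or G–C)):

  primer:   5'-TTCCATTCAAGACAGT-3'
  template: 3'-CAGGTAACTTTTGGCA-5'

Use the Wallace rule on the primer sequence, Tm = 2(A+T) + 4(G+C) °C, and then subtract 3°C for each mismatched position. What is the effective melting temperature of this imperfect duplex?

32°C

Primer base counts: A=5, T=5, G=2, C=4 → A+T=10, G+C=6
Perfect-match Tm = 2(10) + 4(6) = 20 + 24 = 44°C
Mismatches (positions where the bases are not complementary): 4 (at positions 1, 8, 11, 14)
Effective Tm = 44 − 4×3 = 44 − 12 = 32°C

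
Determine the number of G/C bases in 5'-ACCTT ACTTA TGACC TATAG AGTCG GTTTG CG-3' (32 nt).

14

Scanning the sequence gives A=7, T=11, C=7, G=7.
Total G or C: 7 + 7 = 14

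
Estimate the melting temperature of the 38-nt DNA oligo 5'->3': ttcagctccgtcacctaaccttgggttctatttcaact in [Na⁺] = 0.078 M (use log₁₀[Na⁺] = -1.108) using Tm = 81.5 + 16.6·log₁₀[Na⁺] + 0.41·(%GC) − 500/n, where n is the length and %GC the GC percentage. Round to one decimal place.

Length n = 38. Scanning the sequence gives C=12, A=7, T=14, G=5.
G+C = 17, so %GC = 17/38 × 100 = 44.737%
Salt term: 16.6 × (-1.108) = -18.393
GC term: 0.41 × 44.737 = 18.342; length term: −500/38 = −13.158
Tm = 81.5 + (-18.393) + 18.342 − 13.158 = 68.291 → 68.3°C

68.3°C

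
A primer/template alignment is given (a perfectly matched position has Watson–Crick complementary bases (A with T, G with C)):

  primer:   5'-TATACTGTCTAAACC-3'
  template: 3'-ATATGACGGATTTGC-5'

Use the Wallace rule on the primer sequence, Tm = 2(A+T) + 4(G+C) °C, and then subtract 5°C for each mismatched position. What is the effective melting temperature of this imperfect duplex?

30°C

Primer base counts: A=5, T=5, G=1, C=4 → A+T=10, G+C=5
Perfect-match Tm = 2(10) + 4(5) = 20 + 20 = 40°C
Mismatches (positions where the bases are not complementary): 2 (at positions 8, 15)
Effective Tm = 40 − 2×5 = 40 − 10 = 30°C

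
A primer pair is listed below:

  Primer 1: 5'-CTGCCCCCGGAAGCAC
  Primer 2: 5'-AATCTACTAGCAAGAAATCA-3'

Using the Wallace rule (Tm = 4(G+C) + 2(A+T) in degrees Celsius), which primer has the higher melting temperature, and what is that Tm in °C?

Primer 1: A+T=4, G+C=12 → Tm = 2(4)+4(12) = 56°C
Primer 2: A+T=14, G+C=6 → Tm = 2(14)+4(6) = 52°C
56°C vs 52°C → primer 1 is higher.

Primer 1, 56°C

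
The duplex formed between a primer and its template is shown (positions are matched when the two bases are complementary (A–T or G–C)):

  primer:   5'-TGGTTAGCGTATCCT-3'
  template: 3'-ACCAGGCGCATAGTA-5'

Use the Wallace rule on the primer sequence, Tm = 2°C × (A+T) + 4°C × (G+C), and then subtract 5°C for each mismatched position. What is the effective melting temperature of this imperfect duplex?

29°C

Primer base counts: A=2, T=6, G=4, C=3 → A+T=8, G+C=7
Perfect-match Tm = 2(8) + 4(7) = 16 + 28 = 44°C
Mismatches (positions where the bases are not complementary): 3 (at positions 5, 6, 14)
Effective Tm = 44 − 3×5 = 44 − 15 = 29°C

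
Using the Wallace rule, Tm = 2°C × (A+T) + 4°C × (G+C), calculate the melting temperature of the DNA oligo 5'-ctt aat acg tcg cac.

A=4, T=4, G=2, C=5
A+T = 8, G+C = 7
Tm = 2(8) + 4(7) = 16 + 28 = 44°C

44°C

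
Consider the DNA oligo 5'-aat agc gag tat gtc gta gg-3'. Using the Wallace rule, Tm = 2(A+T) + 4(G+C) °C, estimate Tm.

Scanning the sequence gives G=7, C=2, T=5, A=6.
A+T = 11, G+C = 9
Tm = 2×11 + 4×9 = 58°C

58°C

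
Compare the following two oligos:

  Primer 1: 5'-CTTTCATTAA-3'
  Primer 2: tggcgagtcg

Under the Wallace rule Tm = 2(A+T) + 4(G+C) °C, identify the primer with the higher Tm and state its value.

Primer 1: A+T=8, G+C=2 → Tm = 2(8)+4(2) = 24°C
Primer 2: A+T=3, G+C=7 → Tm = 2(3)+4(7) = 34°C
24°C vs 34°C → primer 2 is higher.

Primer 2, 34°C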